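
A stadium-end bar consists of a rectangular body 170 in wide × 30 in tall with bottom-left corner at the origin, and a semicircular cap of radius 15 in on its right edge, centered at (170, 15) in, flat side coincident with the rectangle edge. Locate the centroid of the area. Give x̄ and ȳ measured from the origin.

x̄ = 90.92 in, ȳ = 15.00 in

Part | A | x̄ᵢ | ȳᵢ | A·x̄ᵢ | A·ȳᵢ
rectangular body | 5100.00 | 85.00 | 15.00 | 433500.00 | 76500.00
semicircular end | 353.43 | 176.37 | 15.00 | 62332.96 | 5301.44
Σ | 5453.43 |  |  | 495832.96 | 81801.44
x̄ = 495832.96 / 5453.43 = 90.92 in
ȳ = 81801.44 / 5453.43 = 15.00 in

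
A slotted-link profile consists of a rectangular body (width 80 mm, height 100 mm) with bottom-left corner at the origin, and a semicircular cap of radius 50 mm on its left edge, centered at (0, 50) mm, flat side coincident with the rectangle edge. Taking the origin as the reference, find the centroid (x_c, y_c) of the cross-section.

x_c = 19.84 mm, y_c = 50.00 mm

rectangular body: A = 80 × 100 = 8000.00, centroid at (40.00, 50.00).
semicircular end: A = ½π·50² = 3926.99, centroid at (-21.22, 50.00).
ΣA = 11926.99 mm²
ΣAx_c = (8000.00)(40.00) + (3926.99)(-21.22) = 236666.67 mm³
ΣAy_c = (8000.00)(50.00) + (3926.99)(50.00) = 596349.54 mm³
x_c = 236666.67 / 11926.99 = 19.84 mm
y_c = 596349.54 / 11926.99 = 50.00 mm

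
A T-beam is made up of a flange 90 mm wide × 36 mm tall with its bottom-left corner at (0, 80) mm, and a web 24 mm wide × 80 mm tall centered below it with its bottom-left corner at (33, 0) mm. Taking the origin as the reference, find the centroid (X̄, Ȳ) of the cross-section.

web: A = 24 × 80 = 1920.00, centroid at (45.00, 40.00).
flange: A = 90 × 36 = 3240.00, centroid at (45.00, 98.00).
ΣA = 5160.00 mm², ΣAX̄ = 232200.00 mm³, ΣAȲ = 394320.00 mm³.
X̄ = 232200.00/5160.00 = 45.00 mm; Ȳ = 394320.00/5160.00 = 76.42 mm.

X̄ = 45.00 mm, Ȳ = 76.42 mm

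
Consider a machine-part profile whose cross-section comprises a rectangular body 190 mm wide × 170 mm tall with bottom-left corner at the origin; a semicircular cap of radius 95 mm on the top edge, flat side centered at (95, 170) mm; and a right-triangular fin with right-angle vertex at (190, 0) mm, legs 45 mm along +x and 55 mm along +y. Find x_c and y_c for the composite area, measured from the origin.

rectangular body: A = 190 × 170 = 32300.00, centroid at (95.00, 85.00).
semicircular top: A = ½π·95² = 14176.44, centroid at (95.00, 210.32).
triangular fin: A = ½·45·55 = 1237.50, centroid at (205.00, 18.33).
ΣA = 47713.94 mm²
ΣAx_c = (32300.00)(95.00) + (14176.44)(95.00) + (1237.50)(205.00) = 4668949.00 mm³
ΣAy_c = (32300.00)(85.00) + (14176.44)(210.32) + (1237.50)(18.33) = 5749765.10 mm³
x_c = 4668949.00 / 47713.94 = 97.85 mm
y_c = 5749765.10 / 47713.94 = 120.50 mm

x_c = 97.85 mm, y_c = 120.50 mm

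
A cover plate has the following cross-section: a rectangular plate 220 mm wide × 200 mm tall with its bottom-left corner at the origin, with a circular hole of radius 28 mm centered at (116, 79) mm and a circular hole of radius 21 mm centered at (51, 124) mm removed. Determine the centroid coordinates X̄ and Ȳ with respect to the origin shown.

X̄ = 111.67 mm, Ȳ = 100.46 mm

plate: A = 220 × 200 = 44000.00, centroid at (110.00, 100.00).
hole 1: A = −π·28² = -2463.01, centroid at (116.00, 79.00).
hole 2: A = −π·21² = -1385.44, centroid at (51.00, 124.00).
ΣA = 40151.55 mm²
ΣAX̄ = (44000.00)(110.00) + (-2463.01)(116.00) + (-1385.44)(51.00) = 4483633.44 mm³
ΣAȲ = (44000.00)(100.00) + (-2463.01)(79.00) + (-1385.44)(124.00) = 4033627.46 mm³
X̄ = 4483633.44 / 40151.55 = 111.67 mm
Ȳ = 4033627.46 / 40151.55 = 100.46 mm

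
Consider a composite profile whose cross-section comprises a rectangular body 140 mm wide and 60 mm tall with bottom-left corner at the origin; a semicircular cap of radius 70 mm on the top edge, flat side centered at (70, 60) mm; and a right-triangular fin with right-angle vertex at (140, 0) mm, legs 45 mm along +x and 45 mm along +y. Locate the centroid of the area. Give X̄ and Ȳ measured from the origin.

X̄ = 75.03 mm, Ȳ = 55.97 mm

rectangular body: A = 140 × 60 = 8400.00, centroid at (70.00, 30.00).
semicircular top: A = ½π·70² = 7696.90, centroid at (70.00, 89.71).
triangular fin: A = ½·45·45 = 1012.50, centroid at (155.00, 15.00).
ΣA = 17109.40 mm²
ΣAX̄ = (8400.00)(70.00) + (7696.90)(70.00) + (1012.50)(155.00) = 1283720.64 mm³
ΣAȲ = (8400.00)(30.00) + (7696.90)(89.71) + (1012.50)(15.00) = 957668.29 mm³
X̄ = 1283720.64 / 17109.40 = 75.03 mm
Ȳ = 957668.29 / 17109.40 = 55.97 mm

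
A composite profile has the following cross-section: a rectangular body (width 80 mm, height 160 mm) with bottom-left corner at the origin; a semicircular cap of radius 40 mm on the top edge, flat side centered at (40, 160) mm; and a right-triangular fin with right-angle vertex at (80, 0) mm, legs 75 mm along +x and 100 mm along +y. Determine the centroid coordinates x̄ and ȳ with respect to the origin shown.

rectangular body: A = 80 × 160 = 12800.00, centroid at (40.00, 80.00).
semicircular top: A = ½π·40² = 2513.27, centroid at (40.00, 176.98).
triangular fin: A = ½·75·100 = 3750.00, centroid at (105.00, 33.33).
ΣA = 19063.27 mm²
ΣAx̄ = (12800.00)(40.00) + (2513.27)(40.00) + (3750.00)(105.00) = 1006280.96 mm³
ΣAȳ = (12800.00)(80.00) + (2513.27)(176.98) + (3750.00)(33.33) = 1593790.53 mm³
x̄ = 1006280.96 / 19063.27 = 52.79 mm
ȳ = 1593790.53 / 19063.27 = 83.61 mm

x̄ = 52.79 mm, ȳ = 83.61 mm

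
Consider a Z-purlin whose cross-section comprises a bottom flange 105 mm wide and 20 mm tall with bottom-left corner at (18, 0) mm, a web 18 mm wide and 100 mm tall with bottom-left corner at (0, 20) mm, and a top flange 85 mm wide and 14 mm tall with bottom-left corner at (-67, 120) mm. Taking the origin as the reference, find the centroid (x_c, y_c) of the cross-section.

Part | A | x̄ᵢ | ȳᵢ | A·x̄ᵢ | A·ȳᵢ
bottom flange | 2100.00 | 70.50 | 10.00 | 148050.00 | 21000.00
web | 1800.00 | 9.00 | 70.00 | 16200.00 | 126000.00
top flange | 1190.00 | -24.50 | 127.00 | -29155.00 | 151130.00
Σ | 5090.00 |  |  | 135095.00 | 298130.00
x_c = 135095.00 / 5090.00 = 26.54 mm
y_c = 298130.00 / 5090.00 = 58.57 mm

x_c = 26.54 mm, y_c = 58.57 mm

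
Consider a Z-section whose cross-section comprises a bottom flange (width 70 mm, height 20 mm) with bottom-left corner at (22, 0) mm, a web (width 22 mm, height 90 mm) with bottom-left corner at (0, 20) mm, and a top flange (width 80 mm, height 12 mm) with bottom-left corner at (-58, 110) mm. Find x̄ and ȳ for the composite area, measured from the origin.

bottom flange: A = 70 × 20 = 1400.00, centroid at (57.00, 10.00).
web: A = 22 × 90 = 1980.00, centroid at (11.00, 65.00).
top flange: A = 80 × 12 = 960.00, centroid at (-18.00, 116.00).
ΣA = 4340.00 mm²
ΣAx̄ = (1400.00)(57.00) + (1980.00)(11.00) + (960.00)(-18.00) = 84300.00 mm³
ΣAȳ = (1400.00)(10.00) + (1980.00)(65.00) + (960.00)(116.00) = 254060.00 mm³
x̄ = 84300.00 / 4340.00 = 19.42 mm
ȳ = 254060.00 / 4340.00 = 58.54 mm

x̄ = 19.42 mm, ȳ = 58.54 mm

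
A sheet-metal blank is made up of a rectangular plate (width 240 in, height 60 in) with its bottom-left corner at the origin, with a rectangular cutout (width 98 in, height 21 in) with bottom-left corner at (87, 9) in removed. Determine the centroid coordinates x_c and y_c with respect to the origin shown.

x_c = 117.33 in, y_c = 31.75 in

plate: A = 240 × 60 = 14400.00, centroid at (120.00, 30.00).
hole: A = −(98 × 21) = -2058.00, centroid at (136.00, 19.50).
ΣA = 12342.00 in²
ΣAx_c = (14400.00)(120.00) + (-2058.00)(136.00) = 1448112.00 in³
ΣAy_c = (14400.00)(30.00) + (-2058.00)(19.50) = 391869.00 in³
x_c = 1448112.00 / 12342.00 = 117.33 in
y_c = 391869.00 / 12342.00 = 31.75 in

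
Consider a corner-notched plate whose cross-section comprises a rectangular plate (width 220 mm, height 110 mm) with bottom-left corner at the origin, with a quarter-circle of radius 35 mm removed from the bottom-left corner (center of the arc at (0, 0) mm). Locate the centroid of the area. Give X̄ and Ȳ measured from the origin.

Part | A | x̄ᵢ | ȳᵢ | A·x̄ᵢ | A·ȳᵢ
plate | 24200.00 | 110.00 | 55.00 | 2662000.00 | 1331000.00
removed quarter-circle | -962.11 | 14.85 | 14.85 | -14291.67 | -14291.67
Σ | 23237.89 |  |  | 2647708.33 | 1316708.33
X̄ = 2647708.33 / 23237.89 = 113.94 mm
Ȳ = 1316708.33 / 23237.89 = 56.66 mm

X̄ = 113.94 mm, Ȳ = 56.66 mm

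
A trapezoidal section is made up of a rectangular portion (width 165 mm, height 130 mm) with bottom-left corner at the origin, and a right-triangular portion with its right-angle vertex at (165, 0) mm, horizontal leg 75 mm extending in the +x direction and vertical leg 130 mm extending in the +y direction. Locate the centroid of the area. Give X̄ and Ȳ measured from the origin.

rectangular portion: A = 165 × 130 = 21450.00, centroid at (82.50, 65.00).
triangular portion: A = ½·75·130 = 4875.00, centroid at (190.00, 43.33).
ΣA = 26325.00 mm², ΣAX̄ = 2695875.00 mm³, ΣAȲ = 1605500.00 mm³.
X̄ = 2695875.00/26325.00 = 102.41 mm; Ȳ = 1605500.00/26325.00 = 60.99 mm.

X̄ = 102.41 mm, Ȳ = 60.99 mm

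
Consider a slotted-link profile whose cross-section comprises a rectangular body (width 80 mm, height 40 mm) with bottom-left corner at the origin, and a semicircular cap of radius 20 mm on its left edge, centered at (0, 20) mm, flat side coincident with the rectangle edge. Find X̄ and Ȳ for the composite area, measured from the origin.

X̄ = 32.04 mm, Ȳ = 20.00 mm

Part | A | x̄ᵢ | ȳᵢ | A·x̄ᵢ | A·ȳᵢ
rectangular body | 3200.00 | 40.00 | 20.00 | 128000.00 | 64000.00
semicircular end | 628.32 | -8.49 | 20.00 | -5333.33 | 12566.37
Σ | 3828.32 |  |  | 122666.67 | 76566.37
X̄ = 122666.67 / 3828.32 = 32.04 mm
Ȳ = 76566.37 / 3828.32 = 20.00 mm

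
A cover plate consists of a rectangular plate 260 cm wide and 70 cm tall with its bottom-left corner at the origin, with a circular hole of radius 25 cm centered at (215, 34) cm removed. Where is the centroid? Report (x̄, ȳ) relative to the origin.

plate: A = 260 × 70 = 18200.00, centroid at (130.00, 35.00).
hole: A = −π·25² = -1963.50, centroid at (215.00, 34.00).
ΣA = 16236.50 cm²
ΣAx̄ = (18200.00)(130.00) + (-1963.50)(215.00) = 1943848.49 cm³
ΣAȳ = (18200.00)(35.00) + (-1963.50)(34.00) = 570241.16 cm³
x̄ = 1943848.49 / 16236.50 = 119.72 cm
ȳ = 570241.16 / 16236.50 = 35.12 cm

x̄ = 119.72 cm, ȳ = 35.12 cm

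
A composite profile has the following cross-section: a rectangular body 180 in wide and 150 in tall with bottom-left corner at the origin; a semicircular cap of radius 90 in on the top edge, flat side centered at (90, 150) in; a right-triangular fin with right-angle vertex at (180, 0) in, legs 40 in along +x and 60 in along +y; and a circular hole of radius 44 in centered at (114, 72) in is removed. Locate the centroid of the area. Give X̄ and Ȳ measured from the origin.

X̄ = 89.37 in, Ȳ = 114.97 in

Part | A | x̄ᵢ | ȳᵢ | A·x̄ᵢ | A·ȳᵢ
rectangular body | 27000.00 | 90.00 | 75.00 | 2430000.00 | 2025000.00
semicircular top | 12723.45 | 90.00 | 188.20 | 1145110.52 | 2394517.54
triangular fin | 1200.00 | 193.33 | 20.00 | 232000.00 | 24000.00
hole | -6082.12 | 114.00 | 72.00 | -693362.07 | -437912.88
Σ | 34841.33 |  |  | 3113748.46 | 4005604.65
X̄ = 3113748.46 / 34841.33 = 89.37 in
Ȳ = 4005604.65 / 34841.33 = 114.97 in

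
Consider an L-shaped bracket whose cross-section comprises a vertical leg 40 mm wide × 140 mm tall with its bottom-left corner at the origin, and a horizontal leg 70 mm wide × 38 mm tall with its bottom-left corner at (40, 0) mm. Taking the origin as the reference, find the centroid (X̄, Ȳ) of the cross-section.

X̄ = 37.71 mm, Ȳ = 53.58 mm

Part | A | x̄ᵢ | ȳᵢ | A·x̄ᵢ | A·ȳᵢ
vertical leg | 5600.00 | 20.00 | 70.00 | 112000.00 | 392000.00
horizontal leg | 2660.00 | 75.00 | 19.00 | 199500.00 | 50540.00
Σ | 8260.00 |  |  | 311500.00 | 442540.00
X̄ = 311500.00 / 8260.00 = 37.71 mm
Ȳ = 442540.00 / 8260.00 = 53.58 mm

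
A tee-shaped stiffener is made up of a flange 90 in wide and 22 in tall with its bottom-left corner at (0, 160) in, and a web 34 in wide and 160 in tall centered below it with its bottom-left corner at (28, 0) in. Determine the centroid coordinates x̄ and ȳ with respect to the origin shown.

x̄ = 45.00 in, ȳ = 104.28 in

Part | A | x̄ᵢ | ȳᵢ | A·x̄ᵢ | A·ȳᵢ
web | 5440.00 | 45.00 | 80.00 | 244800.00 | 435200.00
flange | 1980.00 | 45.00 | 171.00 | 89100.00 | 338580.00
Σ | 7420.00 |  |  | 333900.00 | 773780.00
x̄ = 333900.00 / 7420.00 = 45.00 in
ȳ = 773780.00 / 7420.00 = 104.28 in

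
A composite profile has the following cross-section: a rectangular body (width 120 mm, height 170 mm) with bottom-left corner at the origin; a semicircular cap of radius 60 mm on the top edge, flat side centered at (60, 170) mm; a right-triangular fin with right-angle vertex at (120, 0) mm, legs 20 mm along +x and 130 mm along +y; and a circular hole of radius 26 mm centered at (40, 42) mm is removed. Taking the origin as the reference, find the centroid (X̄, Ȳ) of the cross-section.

rectangular body: A = 120 × 170 = 20400.00, centroid at (60.00, 85.00).
semicircular top: A = ½π·60² = 5654.87, centroid at (60.00, 195.46).
triangular fin: A = ½·20·130 = 1300.00, centroid at (126.67, 43.33).
hole: A = −π·26² = -2123.72, centroid at (40.00, 42.00).
ΣA = 25231.15 mm², ΣAX̄ = 1643010.01 mm³, ΣAȲ = 2806464.59 mm³.
X̄ = 1643010.01/25231.15 = 65.12 mm; Ȳ = 2806464.59/25231.15 = 111.23 mm.

X̄ = 65.12 mm, Ȳ = 111.23 mm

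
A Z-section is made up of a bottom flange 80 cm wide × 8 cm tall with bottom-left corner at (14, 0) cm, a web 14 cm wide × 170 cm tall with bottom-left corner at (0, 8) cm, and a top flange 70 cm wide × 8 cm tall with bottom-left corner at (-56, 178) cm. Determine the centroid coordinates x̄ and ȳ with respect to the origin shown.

bottom flange: A = 80 × 8 = 640.00, centroid at (54.00, 4.00).
web: A = 14 × 170 = 2380.00, centroid at (7.00, 93.00).
top flange: A = 70 × 8 = 560.00, centroid at (-21.00, 182.00).
ΣA = 3580.00 cm²
ΣAx̄ = (640.00)(54.00) + (2380.00)(7.00) + (560.00)(-21.00) = 39460.00 cm³
ΣAȳ = (640.00)(4.00) + (2380.00)(93.00) + (560.00)(182.00) = 325820.00 cm³
x̄ = 39460.00 / 3580.00 = 11.02 cm
ȳ = 325820.00 / 3580.00 = 91.01 cm

x̄ = 11.02 cm, ȳ = 91.01 cm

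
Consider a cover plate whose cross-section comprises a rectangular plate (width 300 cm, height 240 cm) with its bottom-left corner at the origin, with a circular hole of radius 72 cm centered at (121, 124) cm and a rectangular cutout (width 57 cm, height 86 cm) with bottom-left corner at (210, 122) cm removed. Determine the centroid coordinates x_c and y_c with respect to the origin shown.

plate: A = 300 × 240 = 72000.00, centroid at (150.00, 120.00).
hole 1: A = −π·72² = -16286.02, centroid at (121.00, 124.00).
hole 2: A = −(57 × 86) = -4902.00, centroid at (238.50, 165.00).
ΣA = 50811.98 cm², ΣAx_c = 7660265.03 cm³, ΣAy_c = 5811703.98 cm³.
x_c = 7660265.03/50811.98 = 150.76 cm; y_c = 5811703.98/50811.98 = 114.38 cm.

x_c = 150.76 cm, y_c = 114.38 cm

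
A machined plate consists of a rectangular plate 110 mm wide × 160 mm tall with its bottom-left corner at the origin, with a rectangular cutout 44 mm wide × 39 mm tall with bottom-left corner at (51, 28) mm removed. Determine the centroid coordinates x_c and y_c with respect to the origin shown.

x_c = 53.06 mm, y_c = 83.51 mm

plate: A = 110 × 160 = 17600.00, centroid at (55.00, 80.00).
hole: A = −(44 × 39) = -1716.00, centroid at (73.00, 47.50).
ΣA = 15884.00 mm²
ΣAx_c = (17600.00)(55.00) + (-1716.00)(73.00) = 842732.00 mm³
ΣAy_c = (17600.00)(80.00) + (-1716.00)(47.50) = 1326490.00 mm³
x_c = 842732.00 / 15884.00 = 53.06 mm
y_c = 1326490.00 / 15884.00 = 83.51 mm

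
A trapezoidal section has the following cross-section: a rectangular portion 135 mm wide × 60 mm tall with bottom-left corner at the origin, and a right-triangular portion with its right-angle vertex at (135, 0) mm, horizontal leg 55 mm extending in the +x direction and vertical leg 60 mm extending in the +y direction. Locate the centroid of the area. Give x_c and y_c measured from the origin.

rectangular portion: A = 135 × 60 = 8100.00, centroid at (67.50, 30.00).
triangular portion: A = ½·55·60 = 1650.00, centroid at (153.33, 20.00).
ΣA = 9750.00 mm², ΣAx_c = 799750.00 mm³, ΣAy_c = 276000.00 mm³.
x_c = 799750.00/9750.00 = 82.03 mm; y_c = 276000.00/9750.00 = 28.31 mm.

x_c = 82.03 mm, y_c = 28.31 mm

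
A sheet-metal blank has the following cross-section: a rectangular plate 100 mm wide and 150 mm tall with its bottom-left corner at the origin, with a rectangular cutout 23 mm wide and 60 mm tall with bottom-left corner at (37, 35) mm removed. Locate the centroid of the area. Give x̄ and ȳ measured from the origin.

x̄ = 50.15 mm, ȳ = 76.01 mm

plate: A = 100 × 150 = 15000.00, centroid at (50.00, 75.00).
hole: A = −(23 × 60) = -1380.00, centroid at (48.50, 65.00).
ΣA = 13620.00 mm², ΣAx̄ = 683070.00 mm³, ΣAȳ = 1035300.00 mm³.
x̄ = 683070.00/13620.00 = 50.15 mm; ȳ = 1035300.00/13620.00 = 76.01 mm.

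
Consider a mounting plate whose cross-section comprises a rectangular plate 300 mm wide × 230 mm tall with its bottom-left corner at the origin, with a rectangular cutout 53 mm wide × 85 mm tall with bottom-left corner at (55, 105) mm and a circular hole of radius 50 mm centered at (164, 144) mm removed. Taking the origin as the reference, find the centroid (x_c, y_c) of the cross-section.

Part | A | x̄ᵢ | ȳᵢ | A·x̄ᵢ | A·ȳᵢ
plate | 69000.00 | 150.00 | 115.00 | 10350000.00 | 7935000.00
hole 1 | -4505.00 | 81.50 | 147.50 | -367157.50 | -664487.50
hole 2 | -7853.98 | 164.00 | 144.00 | -1288052.99 | -1130973.36
Σ | 56641.02 |  |  | 8694789.51 | 6139539.14
x_c = 8694789.51 / 56641.02 = 153.51 mm
y_c = 6139539.14 / 56641.02 = 108.39 mm

x_c = 153.51 mm, y_c = 108.39 mm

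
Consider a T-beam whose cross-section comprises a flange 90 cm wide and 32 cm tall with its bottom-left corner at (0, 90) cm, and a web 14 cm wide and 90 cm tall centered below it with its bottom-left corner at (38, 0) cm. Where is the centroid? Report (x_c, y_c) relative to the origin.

Part | A | x̄ᵢ | ȳᵢ | A·x̄ᵢ | A·ȳᵢ
web | 1260.00 | 45.00 | 45.00 | 56700.00 | 56700.00
flange | 2880.00 | 45.00 | 106.00 | 129600.00 | 305280.00
Σ | 4140.00 |  |  | 186300.00 | 361980.00
x_c = 186300.00 / 4140.00 = 45.00 cm
y_c = 361980.00 / 4140.00 = 87.43 cm

x_c = 45.00 cm, y_c = 87.43 cm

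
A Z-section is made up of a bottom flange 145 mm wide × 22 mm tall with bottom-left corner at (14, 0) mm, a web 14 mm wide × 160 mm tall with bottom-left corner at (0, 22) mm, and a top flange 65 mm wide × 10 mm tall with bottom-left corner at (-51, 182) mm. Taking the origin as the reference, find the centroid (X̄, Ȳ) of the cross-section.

X̄ = 45.99 mm, Ȳ = 63.34 mm

bottom flange: A = 145 × 22 = 3190.00, centroid at (86.50, 11.00).
web: A = 14 × 160 = 2240.00, centroid at (7.00, 102.00).
top flange: A = 65 × 10 = 650.00, centroid at (-18.50, 187.00).
ΣA = 6080.00 mm², ΣAX̄ = 279590.00 mm³, ΣAȲ = 385120.00 mm³.
X̄ = 279590.00/6080.00 = 45.99 mm; Ȳ = 385120.00/6080.00 = 63.34 mm.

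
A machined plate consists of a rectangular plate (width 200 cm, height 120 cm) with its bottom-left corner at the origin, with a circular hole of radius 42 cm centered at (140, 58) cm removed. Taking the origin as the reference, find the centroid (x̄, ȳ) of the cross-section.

plate: A = 200 × 120 = 24000.00, centroid at (100.00, 60.00).
hole: A = −π·42² = -5541.77, centroid at (140.00, 58.00).
ΣA = 18458.23 cm², ΣAx̄ = 1624152.28 cm³, ΣAȳ = 1118577.37 cm³.
x̄ = 1624152.28/18458.23 = 87.99 cm; ȳ = 1118577.37/18458.23 = 60.60 cm.

x̄ = 87.99 cm, ȳ = 60.60 cm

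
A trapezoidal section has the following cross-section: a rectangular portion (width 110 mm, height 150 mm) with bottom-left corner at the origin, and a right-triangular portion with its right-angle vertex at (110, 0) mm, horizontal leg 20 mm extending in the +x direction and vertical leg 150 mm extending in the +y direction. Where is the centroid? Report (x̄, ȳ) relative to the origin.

x̄ = 60.14 mm, ȳ = 72.92 mm

rectangular portion: A = 110 × 150 = 16500.00, centroid at (55.00, 75.00).
triangular portion: A = ½·20·150 = 1500.00, centroid at (116.67, 50.00).
ΣA = 18000.00 mm²
ΣAx̄ = (16500.00)(55.00) + (1500.00)(116.67) = 1082500.00 mm³
ΣAȳ = (16500.00)(75.00) + (1500.00)(50.00) = 1312500.00 mm³
x̄ = 1082500.00 / 18000.00 = 60.14 mm
ȳ = 1312500.00 / 18000.00 = 72.92 mm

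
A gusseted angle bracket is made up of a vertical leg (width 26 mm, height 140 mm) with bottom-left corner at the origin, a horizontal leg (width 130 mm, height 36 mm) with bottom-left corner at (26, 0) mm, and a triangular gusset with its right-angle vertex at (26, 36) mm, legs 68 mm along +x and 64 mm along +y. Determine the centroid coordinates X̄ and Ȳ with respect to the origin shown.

vertical leg: A = 26 × 140 = 3640.00, centroid at (13.00, 70.00).
horizontal leg: A = 130 × 36 = 4680.00, centroid at (91.00, 18.00).
gusset: A = ½·68·64 = 2176.00, centroid at (48.67, 57.33).
ΣA = 10496.00 mm²
ΣAX̄ = (3640.00)(13.00) + (4680.00)(91.00) + (2176.00)(48.67) = 579098.67 mm³
ΣAȲ = (3640.00)(70.00) + (4680.00)(18.00) + (2176.00)(57.33) = 463797.33 mm³
X̄ = 579098.67 / 10496.00 = 55.17 mm
Ȳ = 463797.33 / 10496.00 = 44.19 mm

X̄ = 55.17 mm, Ȳ = 44.19 mm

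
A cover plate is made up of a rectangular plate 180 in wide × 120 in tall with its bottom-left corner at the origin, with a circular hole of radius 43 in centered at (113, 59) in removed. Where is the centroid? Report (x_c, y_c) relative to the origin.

x_c = 81.54 in, y_c = 60.37 in

plate: A = 180 × 120 = 21600.00, centroid at (90.00, 60.00).
hole: A = −π·43² = -5808.80, centroid at (113.00, 59.00).
ΣA = 15791.20 in²
ΣAx_c = (21600.00)(90.00) + (-5808.80)(113.00) = 1287605.06 in³
ΣAy_c = (21600.00)(60.00) + (-5808.80)(59.00) = 953280.52 in³
x_c = 1287605.06 / 15791.20 = 81.54 in
y_c = 953280.52 / 15791.20 = 60.37 in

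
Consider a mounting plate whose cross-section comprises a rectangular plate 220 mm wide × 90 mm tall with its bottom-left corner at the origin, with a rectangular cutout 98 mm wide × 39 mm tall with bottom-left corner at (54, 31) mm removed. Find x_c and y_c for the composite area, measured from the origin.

plate: A = 220 × 90 = 19800.00, centroid at (110.00, 45.00).
hole: A = −(98 × 39) = -3822.00, centroid at (103.00, 50.50).
ΣA = 15978.00 mm², ΣAx_c = 1784334.00 mm³, ΣAy_c = 697989.00 mm³.
x_c = 1784334.00/15978.00 = 111.67 mm; y_c = 697989.00/15978.00 = 43.68 mm.

x_c = 111.67 mm, y_c = 43.68 mm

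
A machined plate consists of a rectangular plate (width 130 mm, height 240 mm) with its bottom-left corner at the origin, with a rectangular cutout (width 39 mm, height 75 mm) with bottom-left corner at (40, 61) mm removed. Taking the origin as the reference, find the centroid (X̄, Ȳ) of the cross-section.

X̄ = 65.57 mm, Ȳ = 122.22 mm

plate: A = 130 × 240 = 31200.00, centroid at (65.00, 120.00).
hole: A = −(39 × 75) = -2925.00, centroid at (59.50, 98.50).
ΣA = 28275.00 mm², ΣAX̄ = 1853962.50 mm³, ΣAȲ = 3455887.50 mm³.
X̄ = 1853962.50/28275.00 = 65.57 mm; Ȳ = 3455887.50/28275.00 = 122.22 mm.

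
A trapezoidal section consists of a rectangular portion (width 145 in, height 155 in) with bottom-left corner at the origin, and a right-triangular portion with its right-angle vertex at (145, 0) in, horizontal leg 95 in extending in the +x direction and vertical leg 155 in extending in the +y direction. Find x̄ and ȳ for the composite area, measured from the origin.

Part | A | x̄ᵢ | ȳᵢ | A·x̄ᵢ | A·ȳᵢ
rectangular portion | 22475.00 | 72.50 | 77.50 | 1629437.50 | 1741812.50
triangular portion | 7362.50 | 176.67 | 51.67 | 1300708.33 | 380395.83
Σ | 29837.50 |  |  | 2930145.83 | 2122208.33
x̄ = 2930145.83 / 29837.50 = 98.20 in
ȳ = 2122208.33 / 29837.50 = 71.13 in

x̄ = 98.20 in, ȳ = 71.13 in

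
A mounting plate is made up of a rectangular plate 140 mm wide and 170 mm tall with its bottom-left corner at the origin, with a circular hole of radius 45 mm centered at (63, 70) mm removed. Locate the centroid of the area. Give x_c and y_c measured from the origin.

x_c = 72.55 mm, y_c = 90.47 mm

plate: A = 140 × 170 = 23800.00, centroid at (70.00, 85.00).
hole: A = −π·45² = -6361.73, centroid at (63.00, 70.00).
ΣA = 17438.27 mm²
ΣAx_c = (23800.00)(70.00) + (-6361.73)(63.00) = 1265211.32 mm³
ΣAy_c = (23800.00)(85.00) + (-6361.73)(70.00) = 1577679.24 mm³
x_c = 1265211.32 / 17438.27 = 72.55 mm
y_c = 1577679.24 / 17438.27 = 90.47 mm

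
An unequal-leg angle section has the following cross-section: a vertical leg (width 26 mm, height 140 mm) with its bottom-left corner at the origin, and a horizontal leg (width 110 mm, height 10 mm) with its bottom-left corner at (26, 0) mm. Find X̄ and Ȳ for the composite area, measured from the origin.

X̄ = 28.78 mm, Ȳ = 54.92 mm

vertical leg: A = 26 × 140 = 3640.00, centroid at (13.00, 70.00).
horizontal leg: A = 110 × 10 = 1100.00, centroid at (81.00, 5.00).
ΣA = 4740.00 mm², ΣAX̄ = 136420.00 mm³, ΣAȲ = 260300.00 mm³.
X̄ = 136420.00/4740.00 = 28.78 mm; Ȳ = 260300.00/4740.00 = 54.92 mm.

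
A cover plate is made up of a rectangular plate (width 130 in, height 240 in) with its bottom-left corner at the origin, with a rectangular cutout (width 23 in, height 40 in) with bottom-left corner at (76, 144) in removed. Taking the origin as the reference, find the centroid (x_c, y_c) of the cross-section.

x_c = 64.32 in, y_c = 118.66 in

plate: A = 130 × 240 = 31200.00, centroid at (65.00, 120.00).
hole: A = −(23 × 40) = -920.00, centroid at (87.50, 164.00).
ΣA = 30280.00 in²
ΣAx_c = (31200.00)(65.00) + (-920.00)(87.50) = 1947500.00 in³
ΣAy_c = (31200.00)(120.00) + (-920.00)(164.00) = 3593120.00 in³
x_c = 1947500.00 / 30280.00 = 64.32 in
y_c = 3593120.00 / 30280.00 = 118.66 in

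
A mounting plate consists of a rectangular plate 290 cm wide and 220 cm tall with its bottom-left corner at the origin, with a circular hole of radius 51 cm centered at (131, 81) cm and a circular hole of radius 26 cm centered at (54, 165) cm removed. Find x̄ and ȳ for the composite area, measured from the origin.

x̄ = 150.75 cm, ȳ = 112.25 cm

plate: A = 290 × 220 = 63800.00, centroid at (145.00, 110.00).
hole 1: A = −π·51² = -8171.28, centroid at (131.00, 81.00).
hole 2: A = −π·26² = -2123.72, centroid at (54.00, 165.00).
ΣA = 53505.00 cm²
ΣAx̄ = (63800.00)(145.00) + (-8171.28)(131.00) + (-2123.72)(54.00) = 8065881.30 cm³
ΣAȳ = (63800.00)(110.00) + (-8171.28)(81.00) + (-2123.72)(165.00) = 6005712.87 cm³
x̄ = 8065881.30 / 53505.00 = 150.75 cm
ȳ = 6005712.87 / 53505.00 = 112.25 cm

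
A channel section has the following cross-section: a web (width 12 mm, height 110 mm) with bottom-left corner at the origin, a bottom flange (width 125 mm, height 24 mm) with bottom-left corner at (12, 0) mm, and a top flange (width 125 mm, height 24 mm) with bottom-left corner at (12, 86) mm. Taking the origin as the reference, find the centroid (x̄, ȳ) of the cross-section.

x̄ = 62.15 mm, ȳ = 55.00 mm

web: A = 12 × 110 = 1320.00, centroid at (6.00, 55.00).
bottom flange: A = 125 × 24 = 3000.00, centroid at (74.50, 12.00).
top flange: A = 125 × 24 = 3000.00, centroid at (74.50, 98.00).
ΣA = 7320.00 mm²
ΣAx̄ = (1320.00)(6.00) + (3000.00)(74.50) + (3000.00)(74.50) = 454920.00 mm³
ΣAȳ = (1320.00)(55.00) + (3000.00)(12.00) + (3000.00)(98.00) = 402600.00 mm³
x̄ = 454920.00 / 7320.00 = 62.15 mm
ȳ = 402600.00 / 7320.00 = 55.00 mm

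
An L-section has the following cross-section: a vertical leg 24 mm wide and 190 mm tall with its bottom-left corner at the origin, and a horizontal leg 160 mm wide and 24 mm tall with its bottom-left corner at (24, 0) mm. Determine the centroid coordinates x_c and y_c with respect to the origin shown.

x_c = 54.06 mm, y_c = 57.06 mm

Part | A | x̄ᵢ | ȳᵢ | A·x̄ᵢ | A·ȳᵢ
vertical leg | 4560.00 | 12.00 | 95.00 | 54720.00 | 433200.00
horizontal leg | 3840.00 | 104.00 | 12.00 | 399360.00 | 46080.00
Σ | 8400.00 |  |  | 454080.00 | 479280.00
x_c = 454080.00 / 8400.00 = 54.06 mm
y_c = 479280.00 / 8400.00 = 57.06 mm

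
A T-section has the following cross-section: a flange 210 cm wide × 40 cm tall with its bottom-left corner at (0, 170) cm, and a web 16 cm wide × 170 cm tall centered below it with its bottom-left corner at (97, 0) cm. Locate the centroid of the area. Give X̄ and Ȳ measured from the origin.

Part | A | x̄ᵢ | ȳᵢ | A·x̄ᵢ | A·ȳᵢ
web | 2720.00 | 105.00 | 85.00 | 285600.00 | 231200.00
flange | 8400.00 | 105.00 | 190.00 | 882000.00 | 1596000.00
Σ | 11120.00 |  |  | 1167600.00 | 1827200.00
X̄ = 1167600.00 / 11120.00 = 105.00 cm
Ȳ = 1827200.00 / 11120.00 = 164.32 cm

X̄ = 105.00 cm, Ȳ = 164.32 cm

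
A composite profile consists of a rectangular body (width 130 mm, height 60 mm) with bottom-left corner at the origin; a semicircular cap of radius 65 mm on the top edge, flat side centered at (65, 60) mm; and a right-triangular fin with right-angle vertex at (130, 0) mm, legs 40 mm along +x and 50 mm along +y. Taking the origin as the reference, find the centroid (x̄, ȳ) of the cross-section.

rectangular body: A = 130 × 60 = 7800.00, centroid at (65.00, 30.00).
semicircular top: A = ½π·65² = 6636.61, centroid at (65.00, 87.59).
triangular fin: A = ½·40·50 = 1000.00, centroid at (143.33, 16.67).
ΣA = 15436.61 mm²
ΣAx̄ = (7800.00)(65.00) + (6636.61)(65.00) + (1000.00)(143.33) = 1081713.27 mm³
ΣAȳ = (7800.00)(30.00) + (6636.61)(87.59) + (1000.00)(16.67) = 831946.87 mm³
x̄ = 1081713.27 / 15436.61 = 70.07 mm
ȳ = 831946.87 / 15436.61 = 53.89 mm

x̄ = 70.07 mm, ȳ = 53.89 mm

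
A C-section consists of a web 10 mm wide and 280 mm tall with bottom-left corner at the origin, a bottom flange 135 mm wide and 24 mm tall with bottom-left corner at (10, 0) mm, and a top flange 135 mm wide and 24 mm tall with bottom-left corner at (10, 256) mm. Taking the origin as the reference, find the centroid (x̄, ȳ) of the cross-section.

x̄ = 55.62 mm, ȳ = 140.00 mm

Part | A | x̄ᵢ | ȳᵢ | A·x̄ᵢ | A·ȳᵢ
web | 2800.00 | 5.00 | 140.00 | 14000.00 | 392000.00
bottom flange | 3240.00 | 77.50 | 12.00 | 251100.00 | 38880.00
top flange | 3240.00 | 77.50 | 268.00 | 251100.00 | 868320.00
Σ | 9280.00 |  |  | 516200.00 | 1299200.00
x̄ = 516200.00 / 9280.00 = 55.62 mm
ȳ = 1299200.00 / 9280.00 = 140.00 mm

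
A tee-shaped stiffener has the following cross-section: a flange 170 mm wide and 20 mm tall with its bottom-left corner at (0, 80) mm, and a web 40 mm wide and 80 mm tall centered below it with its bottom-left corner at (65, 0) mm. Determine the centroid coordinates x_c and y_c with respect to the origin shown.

x_c = 85.00 mm, y_c = 65.76 mm

web: A = 40 × 80 = 3200.00, centroid at (85.00, 40.00).
flange: A = 170 × 20 = 3400.00, centroid at (85.00, 90.00).
ΣA = 6600.00 mm²
ΣAx_c = (3200.00)(85.00) + (3400.00)(85.00) = 561000.00 mm³
ΣAy_c = (3200.00)(40.00) + (3400.00)(90.00) = 434000.00 mm³
x_c = 561000.00 / 6600.00 = 85.00 mm
y_c = 434000.00 / 6600.00 = 65.76 mm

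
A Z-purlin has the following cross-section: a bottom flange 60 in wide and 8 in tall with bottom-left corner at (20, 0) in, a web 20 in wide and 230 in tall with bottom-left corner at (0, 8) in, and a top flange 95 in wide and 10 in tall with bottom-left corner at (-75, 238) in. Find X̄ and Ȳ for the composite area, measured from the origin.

bottom flange: A = 60 × 8 = 480.00, centroid at (50.00, 4.00).
web: A = 20 × 230 = 4600.00, centroid at (10.00, 123.00).
top flange: A = 95 × 10 = 950.00, centroid at (-27.50, 243.00).
ΣA = 6030.00 in²
ΣAX̄ = (480.00)(50.00) + (4600.00)(10.00) + (950.00)(-27.50) = 43875.00 in³
ΣAȲ = (480.00)(4.00) + (4600.00)(123.00) + (950.00)(243.00) = 798570.00 in³
X̄ = 43875.00 / 6030.00 = 7.28 in
Ȳ = 798570.00 / 6030.00 = 132.43 in

X̄ = 7.28 in, Ȳ = 132.43 in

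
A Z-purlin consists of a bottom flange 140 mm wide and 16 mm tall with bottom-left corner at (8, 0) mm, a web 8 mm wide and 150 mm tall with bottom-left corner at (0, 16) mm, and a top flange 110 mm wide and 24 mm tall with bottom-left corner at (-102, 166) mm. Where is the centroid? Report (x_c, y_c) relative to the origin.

x_c = 9.12 mm, y_c = 98.20 mm

bottom flange: A = 140 × 16 = 2240.00, centroid at (78.00, 8.00).
web: A = 8 × 150 = 1200.00, centroid at (4.00, 91.00).
top flange: A = 110 × 24 = 2640.00, centroid at (-47.00, 178.00).
ΣA = 6080.00 mm²
ΣAx_c = (2240.00)(78.00) + (1200.00)(4.00) + (2640.00)(-47.00) = 55440.00 mm³
ΣAy_c = (2240.00)(8.00) + (1200.00)(91.00) + (2640.00)(178.00) = 597040.00 mm³
x_c = 55440.00 / 6080.00 = 9.12 mm
y_c = 597040.00 / 6080.00 = 98.20 mm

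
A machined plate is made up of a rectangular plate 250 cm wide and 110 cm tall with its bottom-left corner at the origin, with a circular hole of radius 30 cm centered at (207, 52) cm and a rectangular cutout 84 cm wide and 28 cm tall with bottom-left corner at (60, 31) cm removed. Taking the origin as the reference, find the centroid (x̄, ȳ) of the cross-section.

x̄ = 117.04 cm, ȳ = 56.43 cm

plate: A = 250 × 110 = 27500.00, centroid at (125.00, 55.00).
hole 1: A = −π·30² = -2827.43, centroid at (207.00, 52.00).
hole 2: A = −(84 × 28) = -2352.00, centroid at (102.00, 45.00).
ΣA = 22320.57 cm²
ΣAx̄ = (27500.00)(125.00) + (-2827.43)(207.00) + (-2352.00)(102.00) = 2612317.29 cm³
ΣAȳ = (27500.00)(55.00) + (-2827.43)(52.00) + (-2352.00)(45.00) = 1259633.46 cm³
x̄ = 2612317.29 / 22320.57 = 117.04 cm
ȳ = 1259633.46 / 22320.57 = 56.43 cm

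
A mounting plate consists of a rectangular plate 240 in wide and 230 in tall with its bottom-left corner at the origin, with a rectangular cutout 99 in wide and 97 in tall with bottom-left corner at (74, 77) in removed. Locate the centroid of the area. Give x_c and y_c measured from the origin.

Part | A | x̄ᵢ | ȳᵢ | A·x̄ᵢ | A·ȳᵢ
plate | 55200.00 | 120.00 | 115.00 | 6624000.00 | 6348000.00
hole | -9603.00 | 123.50 | 125.50 | -1185970.50 | -1205176.50
Σ | 45597.00 |  |  | 5438029.50 | 5142823.50
x_c = 5438029.50 / 45597.00 = 119.26 in
y_c = 5142823.50 / 45597.00 = 112.79 in

x_c = 119.26 in, y_c = 112.79 in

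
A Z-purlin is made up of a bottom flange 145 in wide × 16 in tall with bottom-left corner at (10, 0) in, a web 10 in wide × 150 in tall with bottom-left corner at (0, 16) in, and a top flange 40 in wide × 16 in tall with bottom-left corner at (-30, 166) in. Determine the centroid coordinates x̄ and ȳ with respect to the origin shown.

x̄ = 43.16 in, ȳ = 59.74 in

bottom flange: A = 145 × 16 = 2320.00, centroid at (82.50, 8.00).
web: A = 10 × 150 = 1500.00, centroid at (5.00, 91.00).
top flange: A = 40 × 16 = 640.00, centroid at (-10.00, 174.00).
ΣA = 4460.00 in², ΣAx̄ = 192500.00 in³, ΣAȳ = 266420.00 in³.
x̄ = 192500.00/4460.00 = 43.16 in; ȳ = 266420.00/4460.00 = 59.74 in.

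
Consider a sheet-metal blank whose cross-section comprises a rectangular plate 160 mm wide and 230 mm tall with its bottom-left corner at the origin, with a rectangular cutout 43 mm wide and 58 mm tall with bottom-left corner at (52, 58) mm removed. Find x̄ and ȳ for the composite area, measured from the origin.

plate: A = 160 × 230 = 36800.00, centroid at (80.00, 115.00).
hole: A = −(43 × 58) = -2494.00, centroid at (73.50, 87.00).
ΣA = 34306.00 mm², ΣAx̄ = 2760691.00 mm³, ΣAȳ = 4015022.00 mm³.
x̄ = 2760691.00/34306.00 = 80.47 mm; ȳ = 4015022.00/34306.00 = 117.04 mm.

x̄ = 80.47 mm, ȳ = 117.04 mm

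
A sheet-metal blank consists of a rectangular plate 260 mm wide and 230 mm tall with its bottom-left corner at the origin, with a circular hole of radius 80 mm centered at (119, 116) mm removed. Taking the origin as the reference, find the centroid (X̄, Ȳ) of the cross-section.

plate: A = 260 × 230 = 59800.00, centroid at (130.00, 115.00).
hole: A = −π·80² = -20106.19, centroid at (119.00, 116.00).
ΣA = 39693.81 mm²
ΣAX̄ = (59800.00)(130.00) + (-20106.19)(119.00) = 5381363.04 mm³
ΣAȲ = (59800.00)(115.00) + (-20106.19)(116.00) = 4544681.61 mm³
X̄ = 5381363.04 / 39693.81 = 135.57 mm
Ȳ = 4544681.61 / 39693.81 = 114.49 mm

X̄ = 135.57 mm, Ȳ = 114.49 mm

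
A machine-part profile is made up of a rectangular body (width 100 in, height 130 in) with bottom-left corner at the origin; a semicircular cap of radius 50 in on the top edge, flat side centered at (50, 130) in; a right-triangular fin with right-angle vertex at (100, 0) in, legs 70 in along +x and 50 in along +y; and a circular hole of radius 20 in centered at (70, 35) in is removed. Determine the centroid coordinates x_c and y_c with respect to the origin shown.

x_c = 55.92 in, y_c = 81.74 in

rectangular body: A = 100 × 130 = 13000.00, centroid at (50.00, 65.00).
semicircular top: A = ½π·50² = 3926.99, centroid at (50.00, 151.22).
triangular fin: A = ½·70·50 = 1750.00, centroid at (123.33, 16.67).
hole: A = −π·20² = -1256.64, centroid at (70.00, 35.00).
ΣA = 17420.35 in²
ΣAx_c = (13000.00)(50.00) + (3926.99)(50.00) + (1750.00)(123.33) + (-1256.64)(70.00) = 974218.28 in³
ΣAy_c = (13000.00)(65.00) + (3926.99)(151.22) + (1750.00)(16.67) + (-1256.64)(35.00) = 1424026.51 in³
x_c = 974218.28 / 17420.35 = 55.92 in
y_c = 1424026.51 / 17420.35 = 81.74 in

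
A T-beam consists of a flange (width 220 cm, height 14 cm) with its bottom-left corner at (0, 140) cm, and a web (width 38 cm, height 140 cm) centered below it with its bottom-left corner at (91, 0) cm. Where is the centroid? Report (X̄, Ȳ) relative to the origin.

X̄ = 110.00 cm, Ȳ = 98.23 cm

web: A = 38 × 140 = 5320.00, centroid at (110.00, 70.00).
flange: A = 220 × 14 = 3080.00, centroid at (110.00, 147.00).
ΣA = 8400.00 cm²
ΣAX̄ = (5320.00)(110.00) + (3080.00)(110.00) = 924000.00 cm³
ΣAȲ = (5320.00)(70.00) + (3080.00)(147.00) = 825160.00 cm³
X̄ = 924000.00 / 8400.00 = 110.00 cm
Ȳ = 825160.00 / 8400.00 = 98.23 cm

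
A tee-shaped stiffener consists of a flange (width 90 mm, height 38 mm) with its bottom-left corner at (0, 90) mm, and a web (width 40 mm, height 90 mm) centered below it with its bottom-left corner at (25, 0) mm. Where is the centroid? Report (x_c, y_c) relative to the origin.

Part | A | x̄ᵢ | ȳᵢ | A·x̄ᵢ | A·ȳᵢ
web | 3600.00 | 45.00 | 45.00 | 162000.00 | 162000.00
flange | 3420.00 | 45.00 | 109.00 | 153900.00 | 372780.00
Σ | 7020.00 |  |  | 315900.00 | 534780.00
x_c = 315900.00 / 7020.00 = 45.00 mm
y_c = 534780.00 / 7020.00 = 76.18 mm

x_c = 45.00 mm, y_c = 76.18 mm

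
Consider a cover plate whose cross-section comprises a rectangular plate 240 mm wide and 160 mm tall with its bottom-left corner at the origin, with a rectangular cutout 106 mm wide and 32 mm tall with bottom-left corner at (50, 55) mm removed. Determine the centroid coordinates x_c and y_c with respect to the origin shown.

plate: A = 240 × 160 = 38400.00, centroid at (120.00, 80.00).
hole: A = −(106 × 32) = -3392.00, centroid at (103.00, 71.00).
ΣA = 35008.00 mm², ΣAx_c = 4258624.00 mm³, ΣAy_c = 2831168.00 mm³.
x_c = 4258624.00/35008.00 = 121.65 mm; y_c = 2831168.00/35008.00 = 80.87 mm.

x_c = 121.65 mm, y_c = 80.87 mm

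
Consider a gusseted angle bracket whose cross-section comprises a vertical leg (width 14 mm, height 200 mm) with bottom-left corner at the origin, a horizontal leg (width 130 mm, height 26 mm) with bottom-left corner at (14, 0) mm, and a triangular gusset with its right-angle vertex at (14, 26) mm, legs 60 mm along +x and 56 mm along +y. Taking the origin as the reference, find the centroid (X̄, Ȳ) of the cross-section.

X̄ = 43.73 mm, Ȳ = 50.76 mm

vertical leg: A = 14 × 200 = 2800.00, centroid at (7.00, 100.00).
horizontal leg: A = 130 × 26 = 3380.00, centroid at (79.00, 13.00).
gusset: A = ½·60·56 = 1680.00, centroid at (34.00, 44.67).
ΣA = 7860.00 mm²
ΣAX̄ = (2800.00)(7.00) + (3380.00)(79.00) + (1680.00)(34.00) = 343740.00 mm³
ΣAȲ = (2800.00)(100.00) + (3380.00)(13.00) + (1680.00)(44.67) = 398980.00 mm³
X̄ = 343740.00 / 7860.00 = 43.73 mm
Ȳ = 398980.00 / 7860.00 = 50.76 mm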